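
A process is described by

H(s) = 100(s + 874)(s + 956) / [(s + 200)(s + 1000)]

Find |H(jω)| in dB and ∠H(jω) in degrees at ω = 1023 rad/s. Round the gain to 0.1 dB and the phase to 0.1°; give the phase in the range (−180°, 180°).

At s = jω = j1023:
zero (s+874): 874 + j1023 → |·| = √(874²+1023²) = √1810405 ≈ 1345.5, ∠ = arctan(1023/874) ≈ 49.49°
zero (s+956): 956 + j1023 → |·| = √(956²+1023²) = √1960465 ≈ 1400.2, ∠ = arctan(1023/956) ≈ 46.94°
pole (s+200): 200 + j1023 → |·| = √(200²+1023²) = √1086529 ≈ 1042.4, ∠ = arctan(1023/200) ≈ 78.94°
pole (s+1000): 1000 + j1023 → |·| = √(1000²+1023²) = √2046529 ≈ 1430.6, ∠ = arctan(1023/1000) ≈ 45.65°
|H| = 100 · 1.884e+06 / 1.4913e+06 ≈ 126.33
Gain = 20 log₁₀(126.33) ≈ 42.03 dB
∠H = 96.43° − 124.59° = -28.16°

42.0 dB, -28.2°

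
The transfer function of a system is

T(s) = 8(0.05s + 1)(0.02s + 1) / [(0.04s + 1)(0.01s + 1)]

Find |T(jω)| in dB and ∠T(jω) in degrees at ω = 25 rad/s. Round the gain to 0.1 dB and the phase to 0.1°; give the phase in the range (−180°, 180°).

At ω = 25 rad/s:
zero (1 + j25·0.05) = 1 + j1.25 → |·| ≈ 1.6008, ∠ ≈ 51.34°
zero (1 + j25·0.02) = 1 + j0.5 → |·| ≈ 1.118, ∠ ≈ 26.57°
pole (1 + j25·0.04) = 1 + j1 → |·| ≈ 1.4142, ∠ ≈ 45.00°
pole (1 + j25·0.01) = 1 + j0.25 → |·| ≈ 1.0308, ∠ ≈ 14.04°
|T| = 8 · 1.6008 · 1.118 / (1.4142 · 1.0308) ≈ 9.8216
Gain = 20 log₁₀(9.8216) ≈ 19.84 dB
∠T = (51.34° + 26.57°) − (45.00° + 14.04°) = 18.87°

19.8 dB, 18.9°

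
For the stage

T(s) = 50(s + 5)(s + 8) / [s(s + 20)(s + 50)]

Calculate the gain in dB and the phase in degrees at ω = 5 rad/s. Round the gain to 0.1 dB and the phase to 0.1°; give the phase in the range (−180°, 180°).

-3.8 dB, -32.7°

At s = jω = j5:
zero (s+5): 5 + j5 → |·| = √(5²+5²) = √50 ≈ 7.0711, ∠ = arctan(5/5) ≈ 45.00°
zero (s+8): 8 + j5 → |·| = √(8²+5²) = √89 ≈ 9.434, ∠ = arctan(5/8) ≈ 32.01°
pole (s+20): 20 + j5 → |·| = √(20²+5²) = √425 ≈ 20.616, ∠ = arctan(5/20) ≈ 14.04°
pole (s+50): 50 + j5 → |·| = √(50²+5²) = √2525 ≈ 50.249, ∠ = arctan(5/50) ≈ 5.71°
pole at origin: |s| = 5, ∠ = 90.00° (in denominator)
|T| = 50 · 66.709 / 5179.7 ≈ 0.64395
Gain = 20 log₁₀(0.64395) ≈ -3.82 dB
∠T = 77.01° − 109.75° = -32.74°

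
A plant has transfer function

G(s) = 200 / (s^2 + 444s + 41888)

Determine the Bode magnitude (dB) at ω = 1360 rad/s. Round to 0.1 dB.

Substitute s = j1360:
Numerator: 200 = 200 + j0
Denominator: (j1360)^2 + 444(j1360) + 41888 = -1807712 + j603840
|N| = √(200² + 0²) ≈ 200, ∠N ≈ 0.00°
|D| = √(1807712² + 603840²) ≈ 1.9059e+06, ∠D ≈ 161.53°
|G| = 200 / 1.9059e+06 ≈ 0.00010494
Gain = 20 log₁₀(0.00010494) ≈ -79.58 dB

-79.6 dB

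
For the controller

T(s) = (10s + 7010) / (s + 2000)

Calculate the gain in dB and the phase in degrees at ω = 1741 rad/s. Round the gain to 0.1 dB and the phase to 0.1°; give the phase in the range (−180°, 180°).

17.0 dB, 27.0°

Substitute s = j1741:
Numerator: 10(j1741) + 7010 = 7010 + j17410
Denominator: (j1741) + 2000 = 2000 + j1741
|N| = √(7010² + 17410²) ≈ 18768, ∠N ≈ 68.07°
|D| = √(2000² + 1741²) ≈ 2651.6, ∠D ≈ 41.04°
|T| = 18768 / 2651.6 ≈ 7.078
Gain = 20 log₁₀(7.078) ≈ 17.00 dB
∠T = 68.07° − 41.04° = 27.03°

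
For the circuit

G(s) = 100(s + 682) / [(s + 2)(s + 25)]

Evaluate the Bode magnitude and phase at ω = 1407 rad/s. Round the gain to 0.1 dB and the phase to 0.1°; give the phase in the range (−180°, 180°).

At s = jω = j1407:
zero (s+682): 682 + j1407 → |·| = √(682²+1407²) = √2444773 ≈ 1563.6, ∠ = arctan(1407/682) ≈ 64.14°
pole (s+2): 2 + j1407 → |·| = √(2²+1407²) = √1979653 ≈ 1407, ∠ = arctan(1407/2) ≈ 89.92°
pole (s+25): 25 + j1407 → |·| = √(25²+1407²) = √1980274 ≈ 1407.2, ∠ = arctan(1407/25) ≈ 88.98°
|G| = 100 · 1563.6 / 1.9799e+06 ≈ 0.078974
Gain = 20 log₁₀(0.078974) ≈ -22.05 dB
∠G = 64.14° − 178.90° = -114.76°

-22.1 dB, -114.8°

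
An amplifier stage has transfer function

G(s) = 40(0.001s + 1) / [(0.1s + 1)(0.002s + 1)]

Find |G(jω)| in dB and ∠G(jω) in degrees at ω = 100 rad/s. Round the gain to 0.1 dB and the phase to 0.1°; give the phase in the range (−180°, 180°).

At ω = 100 rad/s:
zero (1 + j100·0.001) = 1 + j0.1 → |·| ≈ 1.005, ∠ ≈ 5.71°
pole (1 + j100·0.1) = 1 + j10 → |·| ≈ 10.05, ∠ ≈ 84.29°
pole (1 + j100·0.002) = 1 + j0.2 → |·| ≈ 1.0198, ∠ ≈ 11.31°
|G| = 40 · 1.005 / (10.05 · 1.0198) ≈ 3.9223
Gain = 20 log₁₀(3.9223) ≈ 11.87 dB
∠G = (5.71°) − (84.29° + 11.31°) = -89.89°

11.9 dB, -89.9°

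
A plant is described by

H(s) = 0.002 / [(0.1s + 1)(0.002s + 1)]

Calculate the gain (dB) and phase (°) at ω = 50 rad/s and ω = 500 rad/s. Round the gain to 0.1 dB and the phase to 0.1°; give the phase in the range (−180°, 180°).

At ω = 50 rad/s:
pole (1 + j50·0.1) = 1 + j5 → |·| ≈ 5.099, ∠ ≈ 78.69°
pole (1 + j50·0.002) = 1 + j0.1 → |·| ≈ 1.005, ∠ ≈ 5.71°
|H| = 0.002 · 1 / (5.099 · 1.005) ≈ 0.00039028
Gain = 20 log₁₀(0.00039028) ≈ -68.17 dB
∠H = (0°) − (78.69° + 5.71°) = -84.40°

At ω = 500 rad/s:
pole (1 + j500·0.1) = 1 + j50 → |·| ≈ 50.01, ∠ ≈ 88.85°
pole (1 + j500·0.002) = 1 + j1 → |·| ≈ 1.4142, ∠ ≈ 45.00°
|H| = 0.002 · 1 / (50.01 · 1.4142) ≈ 2.8279e-05
Gain = 20 log₁₀(2.8279e-05) ≈ -90.97 dB
∠H = (0°) − (88.85° + 45.00°) = -133.85°

ω = 50: -68.2 dB, -84.4°; ω = 500: -91.0 dB, -133.9°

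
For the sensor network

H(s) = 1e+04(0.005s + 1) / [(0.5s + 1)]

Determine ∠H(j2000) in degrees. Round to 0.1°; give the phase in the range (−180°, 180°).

At ω = 2000 rad/s:
zero (1 + j2000·0.005) = 1 + j10 → |·| ≈ 10.05, ∠ ≈ 84.29°
pole (1 + j2000·0.5) = 1 + j1000 → |·| ≈ 1000, ∠ ≈ 89.94°
∠H = (84.29°) − (89.94°) = -5.65°

-5.7°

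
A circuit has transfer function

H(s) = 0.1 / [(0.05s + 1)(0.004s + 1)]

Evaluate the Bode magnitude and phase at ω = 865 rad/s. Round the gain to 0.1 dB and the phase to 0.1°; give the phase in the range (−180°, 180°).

At ω = 865 rad/s:
pole (1 + j865·0.05) = 1 + j43.25 → |·| ≈ 43.262, ∠ ≈ 88.68°
pole (1 + j865·0.004) = 1 + j3.46 → |·| ≈ 3.6016, ∠ ≈ 73.88°
|H| = 0.1 · 1 / (43.262 · 3.6016) ≈ 0.0006418
Gain = 20 log₁₀(0.0006418) ≈ -63.85 dB
∠H = (0°) − (88.68° + 73.88°) = -162.56°

-63.9 dB, -162.6°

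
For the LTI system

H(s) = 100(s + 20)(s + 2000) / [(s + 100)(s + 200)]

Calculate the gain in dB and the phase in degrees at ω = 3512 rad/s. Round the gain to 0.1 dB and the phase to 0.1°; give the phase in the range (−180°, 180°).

41.2 dB, -25.1°

At s = jω = j3512:
zero (s+20): 20 + j3512 → |·| = √(20²+3512²) = √12334544 ≈ 3512.1, ∠ = arctan(3512/20) ≈ 89.67°
zero (s+2000): 2000 + j3512 → |·| = √(2000²+3512²) = √16334144 ≈ 4041.6, ∠ = arctan(3512/2000) ≈ 60.34°
pole (s+100): 100 + j3512 → |·| = √(100²+3512²) = √12344144 ≈ 3513.4, ∠ = arctan(3512/100) ≈ 88.37°
pole (s+200): 200 + j3512 → |·| = √(200²+3512²) = √12374144 ≈ 3517.7, ∠ = arctan(3512/200) ≈ 86.74°
|H| = 100 · 1.4195e+07 / 1.2359e+07 ≈ 114.86
Gain = 20 log₁₀(114.86) ≈ 41.20 dB
∠H = 150.01° − 175.11° = -25.10°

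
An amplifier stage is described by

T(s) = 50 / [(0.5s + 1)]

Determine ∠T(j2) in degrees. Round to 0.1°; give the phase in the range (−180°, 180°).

-45.0°

At ω = 2 rad/s:
pole (1 + j2·0.5) = 1 + j1 → |·| ≈ 1.4142, ∠ ≈ 45.00°
∠T = (0°) − (45.00°) = -45.00°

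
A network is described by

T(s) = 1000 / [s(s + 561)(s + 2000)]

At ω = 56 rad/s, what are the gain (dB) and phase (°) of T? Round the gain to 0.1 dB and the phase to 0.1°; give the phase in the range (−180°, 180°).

-96.0 dB, -97.3°

At s = jω = j56:
pole (s+561): 561 + j56 → |·| = √(561²+56²) = √317857 ≈ 563.79, ∠ = arctan(56/561) ≈ 5.70°
pole (s+2000): 2000 + j56 → |·| = √(2000²+56²) = √4003136 ≈ 2000.8, ∠ = arctan(56/2000) ≈ 1.60°
pole at origin: |s| = 56, ∠ = 90.00° (in denominator)
|T| = 1000 / 6.317e+07 ≈ 1.583e-05
Gain = 20 log₁₀(1.583e-05) ≈ -96.01 dB
∠T = 0.00° − 97.30° = -97.30°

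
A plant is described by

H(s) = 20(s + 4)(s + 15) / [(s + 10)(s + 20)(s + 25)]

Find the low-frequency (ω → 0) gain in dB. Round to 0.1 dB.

-12.4 dB

H(0) = 20·4·15 / (10·20·25) = 0.24
20 log₁₀(0.24) ≈ -12.40 dB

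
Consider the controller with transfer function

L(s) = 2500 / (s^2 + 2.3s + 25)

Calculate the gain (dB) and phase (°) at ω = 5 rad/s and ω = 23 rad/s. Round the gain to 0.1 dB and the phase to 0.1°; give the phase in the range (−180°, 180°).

At s = jω = j5:
quadratic: (j5)² + 2.3·j5 + 25 = 0 + j11.5 → |·| ≈ 11.5, ∠ ≈ 90.00°
|L| = 2500 / 11.5 ≈ 217.39
Gain = 20 log₁₀(217.39) ≈ 46.74 dB
∠L = 0.00° − 90.00° = -90.00°

At s = jω = j23:
quadratic: (j23)² + 2.3·j23 + 25 = -504 + j52.9 → |·| ≈ 506.77, ∠ ≈ 174.01°
|L| = 2500 / 506.77 ≈ 4.9332
Gain = 20 log₁₀(4.9332) ≈ 13.86 dB
∠L = 0.00° − 174.01° = -174.01°

ω = 5: 46.7 dB, -90.0°; ω = 23: 13.9 dB, -174.0°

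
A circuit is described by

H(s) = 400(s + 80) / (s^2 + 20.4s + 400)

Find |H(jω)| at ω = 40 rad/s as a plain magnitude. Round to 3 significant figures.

24.7

At s = jω = j40:
zero (s+80): 80 + j40 → |·| = √(80²+40²) = √8000 ≈ 89.443, ∠ = arctan(40/80) ≈ 26.57°
quadratic: (j40)² + 20.4·j40 + 400 = -1200 + j816 → |·| ≈ 1451.2, ∠ ≈ 145.78°
|H| = 400 · 89.443 / 1451.2 ≈ 24.654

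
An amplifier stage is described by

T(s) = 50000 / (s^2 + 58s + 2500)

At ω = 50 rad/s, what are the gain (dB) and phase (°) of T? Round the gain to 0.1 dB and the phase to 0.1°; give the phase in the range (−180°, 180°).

24.7 dB, -90.0°

At s = jω = j50:
quadratic: (j50)² + 58·j50 + 2500 = 0 + j2900 → |·| ≈ 2900, ∠ ≈ 90.00°
|T| = 50000 / 2900 ≈ 17.241
Gain = 20 log₁₀(17.241) ≈ 24.73 dB
∠T = 0.00° − 90.00° = -90.00°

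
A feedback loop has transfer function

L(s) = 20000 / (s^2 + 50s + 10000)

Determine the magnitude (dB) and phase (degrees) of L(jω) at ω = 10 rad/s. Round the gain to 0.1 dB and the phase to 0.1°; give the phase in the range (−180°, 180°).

At s = jω = j10:
quadratic: (j10)² + 50·j10 + 10000 = 9900 + j500 → |·| ≈ 9912.6, ∠ ≈ 2.89°
|L| = 20000 / 9912.6 ≈ 2.0176
Gain = 20 log₁₀(2.0176) ≈ 6.10 dB
∠L = 0.00° − 2.89° = -2.89°

6.1 dB, -2.9°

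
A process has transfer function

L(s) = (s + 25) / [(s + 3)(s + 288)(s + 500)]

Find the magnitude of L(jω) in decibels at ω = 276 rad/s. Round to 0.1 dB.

-107.1 dB

At s = jω = j276:
zero (s+25): 25 + j276 → |·| = √(25²+276²) = √76801 ≈ 277.13, ∠ = arctan(276/25) ≈ 84.82°
pole (s+3): 3 + j276 → |·| = √(3²+276²) = √76185 ≈ 276.02, ∠ = arctan(276/3) ≈ 89.38°
pole (s+288): 288 + j276 → |·| = √(288²+276²) = √159120 ≈ 398.9, ∠ = arctan(276/288) ≈ 43.78°
pole (s+500): 500 + j276 → |·| = √(500²+276²) = √326176 ≈ 571.12, ∠ = arctan(276/500) ≈ 28.90°
|L| = 1 · 277.13 / 6.2883e+07 ≈ 4.4071e-06
Gain = 20 log₁₀(4.4071e-06) ≈ -107.12 dB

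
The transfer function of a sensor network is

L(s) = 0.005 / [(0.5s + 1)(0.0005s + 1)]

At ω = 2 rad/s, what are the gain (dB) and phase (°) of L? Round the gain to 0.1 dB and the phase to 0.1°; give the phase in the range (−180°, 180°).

At ω = 2 rad/s:
pole (1 + j2·0.5) = 1 + j1 → |·| ≈ 1.4142, ∠ ≈ 45.00°
pole (1 + j2·0.0005) = 1 + j0.001 → |·| ≈ 1, ∠ ≈ 0.06°
|L| = 0.005 · 1 / (1.4142 · 1) ≈ 0.0035356
Gain = 20 log₁₀(0.0035356) ≈ -49.03 dB
∠L = (0°) − (45.00° + 0.06°) = -45.06°

-49.0 dB, -45.1°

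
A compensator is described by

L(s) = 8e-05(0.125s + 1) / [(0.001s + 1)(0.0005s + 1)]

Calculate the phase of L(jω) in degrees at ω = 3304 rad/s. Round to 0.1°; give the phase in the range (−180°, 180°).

-42.1°

At ω = 3304 rad/s:
zero (1 + j3304·0.125) = 1 + j413 → |·| ≈ 413, ∠ ≈ 89.86°
pole (1 + j3304·0.001) = 1 + j3.304 → |·| ≈ 3.452, ∠ ≈ 73.16°
pole (1 + j3304·0.0005) = 1 + j1.652 → |·| ≈ 1.9311, ∠ ≈ 58.81°
∠L = (89.86°) − (73.16° + 58.81°) = -42.11°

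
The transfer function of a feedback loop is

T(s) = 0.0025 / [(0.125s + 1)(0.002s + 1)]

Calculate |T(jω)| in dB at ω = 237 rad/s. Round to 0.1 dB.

At ω = 237 rad/s:
pole (1 + j237·0.125) = 1 + j29.625 → |·| ≈ 29.642, ∠ ≈ 88.07°
pole (1 + j237·0.002) = 1 + j0.474 → |·| ≈ 1.1067, ∠ ≈ 25.36°
|T| = 0.0025 · 1 / (29.642 · 1.1067) ≈ 7.6208e-05
Gain = 20 log₁₀(7.6208e-05) ≈ -82.36 dB

-82.4 dB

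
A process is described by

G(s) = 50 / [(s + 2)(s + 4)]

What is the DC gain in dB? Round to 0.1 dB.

15.9 dB

G(0) = 50 / (2·4) = 6.25
20 log₁₀(6.25) ≈ 15.92 dB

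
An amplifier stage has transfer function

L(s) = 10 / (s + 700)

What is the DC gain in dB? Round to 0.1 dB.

-36.9 dB

L(0) = 10 / 700 ≈ 0.014286
20 log₁₀(0.014286) ≈ -36.90 dB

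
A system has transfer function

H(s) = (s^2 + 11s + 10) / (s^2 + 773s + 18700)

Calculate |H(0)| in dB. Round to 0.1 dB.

H(0) = 10 / 18700 ≈ 0.00053476
20 log₁₀(0.00053476) ≈ -65.44 dB

-65.4 dB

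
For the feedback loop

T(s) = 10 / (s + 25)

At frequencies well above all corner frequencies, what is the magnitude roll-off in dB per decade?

Each pole contributes −20 dB/decade at high frequency; each zero contributes +20 dB/decade.
Net: 0 zero(s) − 1 pole(s) → -20 dB/decade.

-20 dB/decade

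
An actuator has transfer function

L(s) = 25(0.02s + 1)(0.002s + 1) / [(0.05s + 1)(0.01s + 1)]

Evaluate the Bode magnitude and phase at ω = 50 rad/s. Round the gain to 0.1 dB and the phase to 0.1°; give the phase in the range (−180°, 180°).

21.4 dB, -44.1°

At ω = 50 rad/s:
zero (1 + j50·0.02) = 1 + j1 → |·| ≈ 1.4142, ∠ ≈ 45.00°
zero (1 + j50·0.002) = 1 + j0.1 → |·| ≈ 1.005, ∠ ≈ 5.71°
pole (1 + j50·0.05) = 1 + j2.5 → |·| ≈ 2.6926, ∠ ≈ 68.20°
pole (1 + j50·0.01) = 1 + j0.5 → |·| ≈ 1.118, ∠ ≈ 26.57°
|L| = 25 · 1.4142 · 1.005 / (2.6926 · 1.118) ≈ 11.803
Gain = 20 log₁₀(11.803) ≈ 21.44 dB
∠L = (45.00° + 5.71°) − (68.20° + 26.57°) = -44.06°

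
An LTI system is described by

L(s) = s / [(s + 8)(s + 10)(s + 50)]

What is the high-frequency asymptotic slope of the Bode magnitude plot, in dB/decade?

Each pole contributes −20 dB/decade at high frequency; each zero contributes +20 dB/decade.
Net: 1 zero(s) − 3 pole(s) → -40 dB/decade.

-40 dB/decade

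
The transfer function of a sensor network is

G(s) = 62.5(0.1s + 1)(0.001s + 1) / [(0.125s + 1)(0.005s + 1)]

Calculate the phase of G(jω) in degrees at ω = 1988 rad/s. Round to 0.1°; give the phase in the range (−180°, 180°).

At ω = 1988 rad/s:
zero (1 + j1988·0.1) = 1 + j198.8 → |·| ≈ 198.8, ∠ ≈ 89.71°
zero (1 + j1988·0.001) = 1 + j1.988 → |·| ≈ 2.2253, ∠ ≈ 63.30°
pole (1 + j1988·0.125) = 1 + j248.5 → |·| ≈ 248.5, ∠ ≈ 89.77°
pole (1 + j1988·0.005) = 1 + j9.94 → |·| ≈ 9.9902, ∠ ≈ 84.26°
∠G = (89.71° + 63.30°) − (89.77° + 84.26°) = -21.02°

-21.0°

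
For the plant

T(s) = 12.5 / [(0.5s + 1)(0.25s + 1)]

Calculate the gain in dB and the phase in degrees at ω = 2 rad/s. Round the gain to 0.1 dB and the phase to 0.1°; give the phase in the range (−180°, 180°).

18.0 dB, -71.6°

At ω = 2 rad/s:
pole (1 + j2·0.5) = 1 + j1 → |·| ≈ 1.4142, ∠ ≈ 45.00°
pole (1 + j2·0.25) = 1 + j0.5 → |·| ≈ 1.118, ∠ ≈ 26.57°
|T| = 12.5 · 1 / (1.4142 · 1.118) ≈ 7.906
Gain = 20 log₁₀(7.906) ≈ 17.96 dB
∠T = (0°) − (45.00° + 26.57°) = -71.57°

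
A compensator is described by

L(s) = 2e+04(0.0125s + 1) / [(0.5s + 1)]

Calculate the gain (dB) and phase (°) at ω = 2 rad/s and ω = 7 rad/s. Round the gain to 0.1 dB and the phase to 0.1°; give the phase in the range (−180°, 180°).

At ω = 2 rad/s:
zero (1 + j2·0.0125) = 1 + j0.025 → |·| ≈ 1.0003, ∠ ≈ 1.43°
pole (1 + j2·0.5) = 1 + j1 → |·| ≈ 1.4142, ∠ ≈ 45.00°
|L| = 2e+04 · 1.0003 / (1.4142) ≈ 14147
Gain = 20 log₁₀(14147) ≈ 83.01 dB
∠L = (1.43°) − (45.00°) = -43.57°

At ω = 7 rad/s:
zero (1 + j7·0.0125) = 1 + j0.0875 → |·| ≈ 1.0038, ∠ ≈ 5.00°
pole (1 + j7·0.5) = 1 + j3.5 → |·| ≈ 3.6401, ∠ ≈ 74.05°
|L| = 2e+04 · 1.0038 / (3.6401) ≈ 5515.2
Gain = 20 log₁₀(5515.2) ≈ 74.83 dB
∠L = (5.00°) − (74.05°) = -69.05°

ω = 2: 83.0 dB, -43.6°; ω = 7: 74.8 dB, -69.1°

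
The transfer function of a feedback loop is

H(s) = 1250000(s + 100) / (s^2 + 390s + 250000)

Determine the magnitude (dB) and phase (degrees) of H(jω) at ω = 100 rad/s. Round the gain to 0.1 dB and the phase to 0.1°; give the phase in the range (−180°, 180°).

57.2 dB, 35.8°

At s = jω = j100:
zero (s+100): 100 + j100 → |·| = √(100²+100²) = √20000 ≈ 141.42, ∠ = arctan(100/100) ≈ 45.00°
quadratic: (j100)² + 390·j100 + 250000 = 240000 + j39000 → |·| ≈ 2.4315e+05, ∠ ≈ 9.23°
|H| = 1250000 · 141.42 / 2.4315e+05 ≈ 727.02
Gain = 20 log₁₀(727.02) ≈ 57.23 dB
∠H = 45.00° − 9.23° = 35.77°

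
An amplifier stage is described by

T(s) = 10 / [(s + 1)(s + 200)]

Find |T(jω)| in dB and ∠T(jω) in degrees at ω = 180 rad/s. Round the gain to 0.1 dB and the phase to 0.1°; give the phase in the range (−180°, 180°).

-73.7 dB, -131.7°

At s = jω = j180:
pole (s+1): 1 + j180 → |·| = √(1²+180²) = √32401 ≈ 180, ∠ = arctan(180/1) ≈ 89.68°
pole (s+200): 200 + j180 → |·| = √(200²+180²) = √72400 ≈ 269.07, ∠ = arctan(180/200) ≈ 41.99°
|T| = 10 / 48433 ≈ 0.00020647
Gain = 20 log₁₀(0.00020647) ≈ -73.70 dB
∠T = 0.00° − 131.67° = -131.67°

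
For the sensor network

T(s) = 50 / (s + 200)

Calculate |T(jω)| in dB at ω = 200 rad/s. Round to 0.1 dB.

-15.1 dB

At s = jω = j200:
pole (s+200): 200 + j200 → |·| = √(200²+200²) = √80000 ≈ 282.84, ∠ = arctan(200/200) ≈ 45.00°
|T| = 50 / 282.84 ≈ 0.17678
Gain = 20 log₁₀(0.17678) ≈ -15.05 dB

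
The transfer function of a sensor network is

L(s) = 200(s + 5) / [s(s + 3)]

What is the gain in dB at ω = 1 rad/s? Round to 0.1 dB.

At s = jω = j1:
zero (s+5): 5 + j1 → |·| = √(5²+1²) = √26 ≈ 5.099, ∠ = arctan(1/5) ≈ 11.31°
pole (s+3): 3 + j1 → |·| = √(3²+1²) = √10 ≈ 3.1623, ∠ = arctan(1/3) ≈ 18.43°
pole at origin: |s| = 1, ∠ = 90.00° (in denominator)
|L| = 200 · 5.099 / 3.1623 ≈ 322.49
Gain = 20 log₁₀(322.49) ≈ 50.17 dB

50.2 dB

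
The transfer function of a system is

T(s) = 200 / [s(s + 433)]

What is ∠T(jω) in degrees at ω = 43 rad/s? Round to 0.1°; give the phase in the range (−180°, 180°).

-95.7°

At s = jω = j43:
pole (s+433): 433 + j43 → |·| = √(433²+43²) = √189338 ≈ 435.13, ∠ = arctan(43/433) ≈ 5.67°
pole at origin: |s| = 43, ∠ = 90.00° (in denominator)
∠T = 0.00° − 95.67° = -95.67°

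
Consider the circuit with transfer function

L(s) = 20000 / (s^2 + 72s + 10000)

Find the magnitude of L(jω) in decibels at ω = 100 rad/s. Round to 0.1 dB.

8.9 dB

At s = jω = j100:
quadratic: (j100)² + 72·j100 + 10000 = 0 + j7200 → |·| ≈ 7200, ∠ ≈ 90.00°
|L| = 20000 / 7200 ≈ 2.7778
Gain = 20 log₁₀(2.7778) ≈ 8.87 dB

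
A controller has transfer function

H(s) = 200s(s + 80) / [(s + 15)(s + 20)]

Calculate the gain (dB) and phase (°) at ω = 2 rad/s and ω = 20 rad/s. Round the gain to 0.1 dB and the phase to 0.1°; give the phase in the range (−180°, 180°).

At s = jω = j2:
zero (s+80): 80 + j2 → |·| = √(80²+2²) = √6404 ≈ 80.025, ∠ = arctan(2/80) ≈ 1.43°
zero at origin: s = j2 → |·| = 2, ∠ = 90.00°
pole (s+15): 15 + j2 → |·| = √(15²+2²) = √229 ≈ 15.133, ∠ = arctan(2/15) ≈ 7.59°
pole (s+20): 20 + j2 → |·| = √(20²+2²) = √404 ≈ 20.1, ∠ = arctan(2/20) ≈ 5.71°
|H| = 200 · 160.05 / 304.17 ≈ 105.24
Gain = 20 log₁₀(105.24) ≈ 40.44 dB
∠H = 91.43° − 13.30° = 78.13°

At s = jω = j20:
zero (s+80): 80 + j20 → |·| = √(80²+20²) = √6800 ≈ 82.462, ∠ = arctan(20/80) ≈ 14.04°
zero at origin: s = j20 → |·| = 20, ∠ = 90.00°
pole (s+15): 15 + j20 → |·| = √(15²+20²) = √625 ≈ 25, ∠ = arctan(20/15) ≈ 53.13°
pole (s+20): 20 + j20 → |·| = √(20²+20²) = √800 ≈ 28.284, ∠ = arctan(20/20) ≈ 45.00°
|H| = 200 · 1649.2 / 707.1 ≈ 466.47
Gain = 20 log₁₀(466.47) ≈ 53.38 dB
∠H = 104.04° − 98.13° = 5.91°

ω = 2: 40.4 dB, 78.1°; ω = 20: 53.4 dB, 5.9°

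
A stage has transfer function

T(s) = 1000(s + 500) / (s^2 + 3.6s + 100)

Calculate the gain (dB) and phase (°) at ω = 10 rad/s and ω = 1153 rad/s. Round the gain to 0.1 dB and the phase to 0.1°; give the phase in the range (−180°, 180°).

ω = 10: 82.9 dB, -88.9°; ω = 1153: -0.5 dB, -113.3°

At s = jω = j10:
zero (s+500): 500 + j10 → |·| = √(500²+10²) = √250100 ≈ 500.1, ∠ = arctan(10/500) ≈ 1.15°
quadratic: (j10)² + 3.6·j10 + 100 = 0 + j36 → |·| ≈ 36, ∠ ≈ 90.00°
|T| = 1000 · 500.1 / 36 ≈ 13892
Gain = 20 log₁₀(13892) ≈ 82.86 dB
∠T = 1.15° − 90.00° = -88.85°

At s = jω = j1153:
zero (s+500): 500 + j1153 → |·| = √(500²+1153²) = √1579409 ≈ 1256.7, ∠ = arctan(1153/500) ≈ 66.56°
quadratic: (j1153)² + 3.6·j1153 + 100 = -1329309 + j4150.8 → |·| ≈ 1.3293e+06, ∠ ≈ 179.82°
|T| = 1000 · 1256.7 / 1.3293e+06 ≈ 0.94538
Gain = 20 log₁₀(0.94538) ≈ -0.49 dB
∠T = 66.56° − 179.82° = -113.26°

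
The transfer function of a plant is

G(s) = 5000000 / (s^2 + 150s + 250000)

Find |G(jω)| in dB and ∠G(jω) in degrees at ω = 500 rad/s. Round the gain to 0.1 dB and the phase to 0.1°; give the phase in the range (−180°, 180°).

At s = jω = j500:
quadratic: (j500)² + 150·j500 + 250000 = 0 + j75000 → |·| ≈ 75000, ∠ ≈ 90.00°
|G| = 5000000 / 75000 ≈ 66.667
Gain = 20 log₁₀(66.667) ≈ 36.48 dB
∠G = 0.00° − 90.00° = -90.00°

36.5 dB, -90.0°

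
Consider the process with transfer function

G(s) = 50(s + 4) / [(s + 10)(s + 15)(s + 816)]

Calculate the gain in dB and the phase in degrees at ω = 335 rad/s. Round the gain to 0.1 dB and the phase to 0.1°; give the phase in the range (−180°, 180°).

-75.4 dB, -108.7°

At s = jω = j335:
zero (s+4): 4 + j335 → |·| = √(4²+335²) = √112241 ≈ 335.02, ∠ = arctan(335/4) ≈ 89.32°
pole (s+10): 10 + j335 → |·| = √(10²+335²) = √112325 ≈ 335.15, ∠ = arctan(335/10) ≈ 88.29°
pole (s+15): 15 + j335 → |·| = √(15²+335²) = √112450 ≈ 335.34, ∠ = arctan(335/15) ≈ 87.44°
pole (s+816): 816 + j335 → |·| = √(816²+335²) = √778081 ≈ 882.09, ∠ = arctan(335/816) ≈ 22.32°
|G| = 50 · 335.02 / 9.9137e+07 ≈ 0.00016897
Gain = 20 log₁₀(0.00016897) ≈ -75.44 dB
∠G = 89.32° − 198.05° = -108.73°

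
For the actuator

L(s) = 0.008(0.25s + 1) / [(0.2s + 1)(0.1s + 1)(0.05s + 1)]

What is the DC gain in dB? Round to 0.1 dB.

-41.9 dB

L(0) = 0.008 · 1 / 1 = 0.008
20 log₁₀(0.008) ≈ -41.94 dB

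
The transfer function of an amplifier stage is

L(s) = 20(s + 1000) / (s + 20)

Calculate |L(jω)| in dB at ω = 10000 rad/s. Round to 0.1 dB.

26.1 dB

At s = jω = j10000:
zero (s+1000): 1000 + j10000 → |·| = √(1000²+10000²) = √101000000 ≈ 10050, ∠ = arctan(10000/1000) ≈ 84.29°
pole (s+20): 20 + j10000 → |·| = √(20²+10000²) = √100000400 ≈ 10000, ∠ = arctan(10000/20) ≈ 89.89°
|L| = 20 · 10050 / 10000 ≈ 20.1
Gain = 20 log₁₀(20.1) ≈ 26.06 dB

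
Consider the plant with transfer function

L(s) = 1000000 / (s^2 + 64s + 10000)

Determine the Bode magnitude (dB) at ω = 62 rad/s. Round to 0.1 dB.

42.7 dB

At s = jω = j62:
quadratic: (j62)² + 64·j62 + 10000 = 6156 + j3968 → |·| ≈ 7324, ∠ ≈ 32.80°
|L| = 1000000 / 7324 ≈ 136.54
Gain = 20 log₁₀(136.54) ≈ 42.71 dB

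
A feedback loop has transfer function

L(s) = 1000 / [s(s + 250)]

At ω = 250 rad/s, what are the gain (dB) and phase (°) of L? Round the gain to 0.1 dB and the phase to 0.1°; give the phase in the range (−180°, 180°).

At s = jω = j250:
pole (s+250): 250 + j250 → |·| = √(250²+250²) = √125000 ≈ 353.55, ∠ = arctan(250/250) ≈ 45.00°
pole at origin: |s| = 250, ∠ = 90.00° (in denominator)
|L| = 1000 / 88388 ≈ 0.011314
Gain = 20 log₁₀(0.011314) ≈ -38.93 dB
∠L = 0.00° − 135.00° = -135.00°

-38.9 dB, -135.0°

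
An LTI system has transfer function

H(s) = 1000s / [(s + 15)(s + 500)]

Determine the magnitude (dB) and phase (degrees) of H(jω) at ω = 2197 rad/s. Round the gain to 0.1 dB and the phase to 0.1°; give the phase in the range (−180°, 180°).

-7.1 dB, -76.8°

At s = jω = j2197:
zero at origin: s = j2197 → |·| = 2197, ∠ = 90.00°
pole (s+15): 15 + j2197 → |·| = √(15²+2197²) = √4827034 ≈ 2197.1, ∠ = arctan(2197/15) ≈ 89.61°
pole (s+500): 500 + j2197 → |·| = √(500²+2197²) = √5076809 ≈ 2253.2, ∠ = arctan(2197/500) ≈ 77.18°
|H| = 1000 · 2197 / 4.9505e+06 ≈ 0.44379
Gain = 20 log₁₀(0.44379) ≈ -7.06 dB
∠H = 90.00° − 166.79° = -76.79°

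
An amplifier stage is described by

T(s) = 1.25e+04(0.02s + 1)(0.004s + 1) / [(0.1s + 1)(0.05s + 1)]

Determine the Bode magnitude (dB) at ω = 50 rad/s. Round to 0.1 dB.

62.4 dB

At ω = 50 rad/s:
zero (1 + j50·0.02) = 1 + j1 → |·| ≈ 1.4142, ∠ ≈ 45.00°
zero (1 + j50·0.004) = 1 + j0.2 → |·| ≈ 1.0198, ∠ ≈ 11.31°
pole (1 + j50·0.1) = 1 + j5 → |·| ≈ 5.099, ∠ ≈ 78.69°
pole (1 + j50·0.05) = 1 + j2.5 → |·| ≈ 2.6926, ∠ ≈ 68.20°
|T| = 1.25e+04 · 1.4142 · 1.0198 / (5.099 · 2.6926) ≈ 1313
Gain = 20 log₁₀(1313) ≈ 62.37 dB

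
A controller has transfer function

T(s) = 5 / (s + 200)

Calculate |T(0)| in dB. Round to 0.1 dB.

T(0) = 5 / 200 = 0.025
20 log₁₀(0.025) ≈ -32.04 dB

-32.0 dB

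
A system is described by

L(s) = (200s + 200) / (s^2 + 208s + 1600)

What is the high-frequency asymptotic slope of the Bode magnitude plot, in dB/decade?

Each pole contributes −20 dB/decade at high frequency; each zero contributes +20 dB/decade.
Net: 1 zero(s) − 2 pole(s) → -20 dB/decade.

-20 dB/decade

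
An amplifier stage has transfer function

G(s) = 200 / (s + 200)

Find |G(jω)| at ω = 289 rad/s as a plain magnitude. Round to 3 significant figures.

0.569

Substitute s = j289:
Numerator: 200 = 200 + j0
Denominator: (j289) + 200 = 200 + j289
|N| = √(200² + 0²) ≈ 200, ∠N ≈ 0.00°
|D| = √(200² + 289²) ≈ 351.46, ∠D ≈ 55.32°
|G| = 200 / 351.46 ≈ 0.56905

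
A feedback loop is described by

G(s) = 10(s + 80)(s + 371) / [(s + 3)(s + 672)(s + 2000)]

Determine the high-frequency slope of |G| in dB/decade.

-20 dB/decade

Each pole contributes −20 dB/decade at high frequency; each zero contributes +20 dB/decade.
Net: 2 zero(s) − 3 pole(s) → -20 dB/decade.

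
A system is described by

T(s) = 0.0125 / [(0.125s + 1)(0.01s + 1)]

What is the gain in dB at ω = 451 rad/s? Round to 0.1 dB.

-86.4 dB

At ω = 451 rad/s:
pole (1 + j451·0.125) = 1 + j56.375 → |·| ≈ 56.384, ∠ ≈ 88.98°
pole (1 + j451·0.01) = 1 + j4.51 → |·| ≈ 4.6195, ∠ ≈ 77.50°
|T| = 0.0125 · 1 / (56.384 · 4.6195) ≈ 4.7991e-05
Gain = 20 log₁₀(4.7991e-05) ≈ -86.38 dB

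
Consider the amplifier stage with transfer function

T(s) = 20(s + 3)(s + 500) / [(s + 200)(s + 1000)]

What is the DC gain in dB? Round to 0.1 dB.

-16.5 dB

T(0) = 20·3·500 / (200·1000) = 0.15
20 log₁₀(0.15) ≈ -16.48 dB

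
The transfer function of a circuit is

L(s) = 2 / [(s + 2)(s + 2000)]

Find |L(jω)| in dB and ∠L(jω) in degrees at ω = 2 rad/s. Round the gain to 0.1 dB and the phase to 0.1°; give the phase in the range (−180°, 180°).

At s = jω = j2:
pole (s+2): 2 + j2 → |·| = √(2²+2²) = √8 ≈ 2.8284, ∠ = arctan(2/2) ≈ 45.00°
pole (s+2000): 2000 + j2 → |·| = √(2000²+2²) = √4000004 ≈ 2000, ∠ = arctan(2/2000) ≈ 0.06°
|L| = 2 / 5656.8 ≈ 0.00035356
Gain = 20 log₁₀(0.00035356) ≈ -69.03 dB
∠L = 0.00° − 45.06° = -45.06°

-69.0 dB, -45.1°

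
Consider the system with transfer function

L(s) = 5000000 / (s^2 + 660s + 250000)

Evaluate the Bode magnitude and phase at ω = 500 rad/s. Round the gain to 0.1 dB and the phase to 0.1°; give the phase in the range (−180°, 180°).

23.6 dB, -90.0°

At s = jω = j500:
quadratic: (j500)² + 660·j500 + 250000 = 0 + j330000 → |·| ≈ 3.3e+05, ∠ ≈ 90.00°
|L| = 5000000 / 3.3e+05 ≈ 15.152
Gain = 20 log₁₀(15.152) ≈ 23.61 dB
∠L = 0.00° − 90.00° = -90.00°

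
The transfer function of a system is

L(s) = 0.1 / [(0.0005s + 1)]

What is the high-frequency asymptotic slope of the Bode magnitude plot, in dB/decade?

-20 dB/decade

Each pole contributes −20 dB/decade at high frequency; each zero contributes +20 dB/decade.
Net: 0 zero(s) − 1 pole(s) → -20 dB/decade.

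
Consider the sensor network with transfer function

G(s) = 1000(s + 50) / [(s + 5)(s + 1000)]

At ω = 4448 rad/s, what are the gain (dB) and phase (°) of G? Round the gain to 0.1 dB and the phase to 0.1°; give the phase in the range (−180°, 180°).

-13.2 dB, -77.9°

At s = jω = j4448:
zero (s+50): 50 + j4448 → |·| = √(50²+4448²) = √19787204 ≈ 4448.3, ∠ = arctan(4448/50) ≈ 89.36°
pole (s+5): 5 + j4448 → |·| = √(5²+4448²) = √19784729 ≈ 4448, ∠ = arctan(4448/5) ≈ 89.94°
pole (s+1000): 1000 + j4448 → |·| = √(1000²+4448²) = √20784704 ≈ 4559, ∠ = arctan(4448/1000) ≈ 77.33°
|G| = 1000 · 4448.3 / 2.0278e+07 ≈ 0.21937
Gain = 20 log₁₀(0.21937) ≈ -13.18 dB
∠G = 89.36° − 167.27° = -77.91°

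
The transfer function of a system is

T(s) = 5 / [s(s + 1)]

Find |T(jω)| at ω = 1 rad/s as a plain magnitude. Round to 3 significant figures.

3.54

At s = jω = j1:
pole (s+1): 1 + j1 → |·| = √(1²+1²) = √2 ≈ 1.4142, ∠ = arctan(1/1) ≈ 45.00°
pole at origin: |s| = 1, ∠ = 90.00° (in denominator)
|T| = 5 / 1.4142 ≈ 3.5356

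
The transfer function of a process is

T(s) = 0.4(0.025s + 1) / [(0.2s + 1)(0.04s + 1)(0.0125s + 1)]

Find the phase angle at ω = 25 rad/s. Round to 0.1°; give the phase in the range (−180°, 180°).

-109.0°

At ω = 25 rad/s:
zero (1 + j25·0.025) = 1 + j0.625 → |·| ≈ 1.1792, ∠ ≈ 32.01°
pole (1 + j25·0.2) = 1 + j5 → |·| ≈ 5.099, ∠ ≈ 78.69°
pole (1 + j25·0.04) = 1 + j1 → |·| ≈ 1.4142, ∠ ≈ 45.00°
pole (1 + j25·0.0125) = 1 + j0.3125 → |·| ≈ 1.0477, ∠ ≈ 17.35°
∠T = (32.01°) − (78.69° + 45.00° + 17.35°) = -109.03°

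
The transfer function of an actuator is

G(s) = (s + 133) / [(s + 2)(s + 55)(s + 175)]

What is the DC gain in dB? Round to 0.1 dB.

G(0) = 1·133 / (2·55·175) ≈ 0.0069091
20 log₁₀(0.0069091) ≈ -43.21 dB

-43.2 dB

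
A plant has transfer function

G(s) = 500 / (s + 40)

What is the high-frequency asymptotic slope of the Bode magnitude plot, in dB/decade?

Each pole contributes −20 dB/decade at high frequency; each zero contributes +20 dB/decade.
Net: 0 zero(s) − 1 pole(s) → -20 dB/decade.

-20 dB/decade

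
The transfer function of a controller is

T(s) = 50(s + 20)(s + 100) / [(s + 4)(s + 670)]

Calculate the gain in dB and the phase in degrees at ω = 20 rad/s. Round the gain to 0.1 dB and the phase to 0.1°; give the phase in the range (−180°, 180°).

20.5 dB, -24.1°

At s = jω = j20:
zero (s+20): 20 + j20 → |·| = √(20²+20²) = √800 ≈ 28.284, ∠ = arctan(20/20) ≈ 45.00°
zero (s+100): 100 + j20 → |·| = √(100²+20²) = √10400 ≈ 101.98, ∠ = arctan(20/100) ≈ 11.31°
pole (s+4): 4 + j20 → |·| = √(4²+20²) = √416 ≈ 20.396, ∠ = arctan(20/4) ≈ 78.69°
pole (s+670): 670 + j20 → |·| = √(670²+20²) = √449300 ≈ 670.3, ∠ = arctan(20/670) ≈ 1.71°
|T| = 50 · 2884.4 / 13671 ≈ 10.549
Gain = 20 log₁₀(10.549) ≈ 20.46 dB
∠T = 56.31° − 80.40° = -24.09°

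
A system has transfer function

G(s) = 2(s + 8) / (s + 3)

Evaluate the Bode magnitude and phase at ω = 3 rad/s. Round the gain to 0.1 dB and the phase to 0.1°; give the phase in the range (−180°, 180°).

12.1 dB, -24.4°

At s = jω = j3:
zero (s+8): 8 + j3 → |·| = √(8²+3²) = √73 ≈ 8.544, ∠ = arctan(3/8) ≈ 20.56°
pole (s+3): 3 + j3 → |·| = √(3²+3²) = √18 ≈ 4.2426, ∠ = arctan(3/3) ≈ 45.00°
|G| = 2 · 8.544 / 4.2426 ≈ 4.0277
Gain = 20 log₁₀(4.0277) ≈ 12.10 dB
∠G = 20.56° − 45.00° = -24.44°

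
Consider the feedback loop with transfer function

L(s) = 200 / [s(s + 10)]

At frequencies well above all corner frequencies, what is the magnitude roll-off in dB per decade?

Each pole contributes −20 dB/decade at high frequency; each zero contributes +20 dB/decade.
Net: 0 zero(s) − 2 pole(s) → -40 dB/decade.

-40 dB/decade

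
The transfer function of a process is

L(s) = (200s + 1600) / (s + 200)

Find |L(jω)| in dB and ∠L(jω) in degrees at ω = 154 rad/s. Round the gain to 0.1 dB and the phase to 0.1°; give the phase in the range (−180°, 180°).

41.7 dB, 49.4°

Substitute s = j154:
Numerator: 200(j154) + 1600 = 1600 + j30800
Denominator: (j154) + 200 = 200 + j154
|N| = √(1600² + 30800²) ≈ 30842, ∠N ≈ 87.03°
|D| = √(200² + 154²) ≈ 252.42, ∠D ≈ 37.60°
|L| = 30842 / 252.42 ≈ 122.19
Gain = 20 log₁₀(122.19) ≈ 41.74 dB
∠L = 87.03° − 37.60° = 49.43°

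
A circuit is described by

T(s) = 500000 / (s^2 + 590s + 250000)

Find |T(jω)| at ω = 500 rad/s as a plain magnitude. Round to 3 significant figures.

1.69

At s = jω = j500:
quadratic: (j500)² + 590·j500 + 250000 = 0 + j295000 → |·| ≈ 2.95e+05, ∠ ≈ 90.00°
|T| = 500000 / 2.95e+05 ≈ 1.6949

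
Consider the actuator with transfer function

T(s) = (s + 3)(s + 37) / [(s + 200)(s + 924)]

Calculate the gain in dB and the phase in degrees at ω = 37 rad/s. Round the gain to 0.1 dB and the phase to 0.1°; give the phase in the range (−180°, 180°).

At s = jω = j37:
zero (s+3): 3 + j37 → |·| = √(3²+37²) = √1378 ≈ 37.121, ∠ = arctan(37/3) ≈ 85.36°
zero (s+37): 37 + j37 → |·| = √(37²+37²) = √2738 ≈ 52.326, ∠ = arctan(37/37) ≈ 45.00°
pole (s+200): 200 + j37 → |·| = √(200²+37²) = √41369 ≈ 203.39, ∠ = arctan(37/200) ≈ 10.48°
pole (s+924): 924 + j37 → |·| = √(924²+37²) = √855145 ≈ 924.74, ∠ = arctan(37/924) ≈ 2.29°
|T| = 1 · 1942.4 / 1.8808e+05 ≈ 0.010328
Gain = 20 log₁₀(0.010328) ≈ -39.72 dB
∠T = 130.36° − 12.77° = 117.59°

-39.7 dB, 117.6°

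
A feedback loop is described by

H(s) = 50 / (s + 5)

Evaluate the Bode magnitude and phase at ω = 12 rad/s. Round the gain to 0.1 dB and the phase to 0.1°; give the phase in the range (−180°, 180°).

11.7 dB, -67.4°

At s = jω = j12:
pole (s+5): 5 + j12 → |·| = √(5²+12²) = √169 ≈ 13, ∠ = arctan(12/5) ≈ 67.38°
|H| = 50 / 13 ≈ 3.8462
Gain = 20 log₁₀(3.8462) ≈ 11.70 dB
∠H = 0.00° − 67.38° = -67.38°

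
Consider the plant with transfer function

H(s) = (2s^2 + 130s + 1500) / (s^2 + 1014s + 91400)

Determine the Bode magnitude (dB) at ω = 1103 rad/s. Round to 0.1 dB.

Substitute s = j1103:
Numerator: 2(j1103)^2 + 130(j1103) + 1500 = -2431718 + j143390
Denominator: (j1103)^2 + 1014(j1103) + 91400 = -1125209 + j1118442
|N| = √(2431718² + 143390²) ≈ 2.4359e+06, ∠N ≈ 176.63°
|D| = √(1125209² + 1118442²) ≈ 1.5865e+06, ∠D ≈ 135.17°
|H| = 2.4359e+06 / 1.5865e+06 ≈ 1.5354
Gain = 20 log₁₀(1.5354) ≈ 3.72 dB

3.7 dB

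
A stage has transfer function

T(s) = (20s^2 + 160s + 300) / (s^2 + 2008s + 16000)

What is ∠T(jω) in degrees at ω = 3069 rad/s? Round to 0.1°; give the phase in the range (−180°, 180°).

33.1°

Substitute s = j3069:
Numerator: 20(j3069)^2 + 160(j3069) + 300 = -188374920 + j491040
Denominator: (j3069)^2 + 2008(j3069) + 16000 = -9402761 + j6162552
|N| = √(188374920² + 491040²) ≈ 1.8838e+08, ∠N ≈ 179.85°
|D| = √(9402761² + 6162552²) ≈ 1.1242e+07, ∠D ≈ 146.76°
∠T = 179.85° − 146.76° = 33.09°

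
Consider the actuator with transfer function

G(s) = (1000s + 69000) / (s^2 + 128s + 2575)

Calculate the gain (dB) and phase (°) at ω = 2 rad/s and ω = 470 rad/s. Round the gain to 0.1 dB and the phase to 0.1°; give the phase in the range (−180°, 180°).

Substitute s = j2:
Numerator: 1000(j2) + 69000 = 69000 + j2000
Denominator: (j2)^2 + 128(j2) + 2575 = 2571 + j256
|N| = √(69000² + 2000²) ≈ 69029, ∠N ≈ 1.66°
|D| = √(2571² + 256²) ≈ 2583.7, ∠D ≈ 5.69°
|G| = 69029 / 2583.7 ≈ 26.717
Gain = 20 log₁₀(26.717) ≈ 28.54 dB
∠G = 1.66° − 5.69° = -4.03°

Substitute s = j470:
Numerator: 1000(j470) + 69000 = 69000 + j470000
Denominator: (j470)^2 + 128(j470) + 2575 = -218325 + j60160
|N| = √(69000² + 470000²) ≈ 4.7504e+05, ∠N ≈ 81.65°
|D| = √(218325² + 60160²) ≈ 2.2646e+05, ∠D ≈ 164.59°
|G| = 4.7504e+05 / 2.2646e+05 ≈ 2.0977
Gain = 20 log₁₀(2.0977) ≈ 6.43 dB
∠G = 81.65° − 164.59° = -82.94°

ω = 2: 28.5 dB, -4.0°; ω = 470: 6.4 dB, -82.9°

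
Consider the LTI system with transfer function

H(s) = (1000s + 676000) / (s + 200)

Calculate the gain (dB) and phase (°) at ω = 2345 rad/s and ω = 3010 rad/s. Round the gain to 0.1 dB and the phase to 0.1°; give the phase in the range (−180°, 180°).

Substitute s = j2345:
Numerator: 1000(j2345) + 676000 = 676000 + j2345000
Denominator: (j2345) + 200 = 200 + j2345
|N| = √(676000² + 2345000²) ≈ 2.4405e+06, ∠N ≈ 73.92°
|D| = √(200² + 2345²) ≈ 2353.5, ∠D ≈ 85.13°
|H| = 2.4405e+06 / 2353.5 ≈ 1037
Gain = 20 log₁₀(1037) ≈ 60.32 dB
∠H = 73.92° − 85.13° = -11.21°

Substitute s = j3010:
Numerator: 1000(j3010) + 676000 = 676000 + j3010000
Denominator: (j3010) + 200 = 200 + j3010
|N| = √(676000² + 3010000²) ≈ 3.085e+06, ∠N ≈ 77.34°
|D| = √(200² + 3010²) ≈ 3016.6, ∠D ≈ 86.20°
|H| = 3.085e+06 / 3016.6 ≈ 1022.7
Gain = 20 log₁₀(1022.7) ≈ 60.19 dB
∠H = 77.34° − 86.20° = -8.86°

ω = 2345: 60.3 dB, -11.2°; ω = 3010: 60.2 dB, -8.9°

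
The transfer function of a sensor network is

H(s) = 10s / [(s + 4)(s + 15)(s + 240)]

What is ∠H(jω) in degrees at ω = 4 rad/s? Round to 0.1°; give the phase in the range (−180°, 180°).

At s = jω = j4:
zero at origin: s = j4 → |·| = 4, ∠ = 90.00°
pole (s+4): 4 + j4 → |·| = √(4²+4²) = √32 ≈ 5.6569, ∠ = arctan(4/4) ≈ 45.00°
pole (s+15): 15 + j4 → |·| = √(15²+4²) = √241 ≈ 15.524, ∠ = arctan(4/15) ≈ 14.93°
pole (s+240): 240 + j4 → |·| = √(240²+4²) = √57616 ≈ 240.03, ∠ = arctan(4/240) ≈ 0.95°
∠H = 90.00° − 60.88° = 29.12°

29.1°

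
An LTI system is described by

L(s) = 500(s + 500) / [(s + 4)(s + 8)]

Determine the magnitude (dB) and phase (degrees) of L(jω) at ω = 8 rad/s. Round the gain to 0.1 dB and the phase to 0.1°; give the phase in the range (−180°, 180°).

At s = jω = j8:
zero (s+500): 500 + j8 → |·| = √(500²+8²) = √250064 ≈ 500.06, ∠ = arctan(8/500) ≈ 0.92°
pole (s+4): 4 + j8 → |·| = √(4²+8²) = √80 ≈ 8.9443, ∠ = arctan(8/4) ≈ 63.43°
pole (s+8): 8 + j8 → |·| = √(8²+8²) = √128 ≈ 11.314, ∠ = arctan(8/8) ≈ 45.00°
|L| = 500 · 500.06 / 101.2 ≈ 2470.7
Gain = 20 log₁₀(2470.7) ≈ 67.86 dB
∠L = 0.92° − 108.43° = -107.51°

67.9 dB, -107.5°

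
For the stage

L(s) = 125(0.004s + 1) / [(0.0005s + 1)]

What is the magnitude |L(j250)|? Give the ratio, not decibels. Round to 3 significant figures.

At ω = 250 rad/s:
zero (1 + j250·0.004) = 1 + j1 → |·| ≈ 1.4142, ∠ ≈ 45.00°
pole (1 + j250·0.0005) = 1 + j0.125 → |·| ≈ 1.0078, ∠ ≈ 7.13°
|L| = 125 · 1.4142 / (1.0078) ≈ 175.41

175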